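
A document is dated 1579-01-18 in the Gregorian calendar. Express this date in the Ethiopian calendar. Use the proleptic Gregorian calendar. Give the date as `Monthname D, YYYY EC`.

Julian Day Number of the source date = 2297795.
Converting JDN 2297795 to the Ethiopian calendar gives 13 Tir 1571 EC.

Tir 13, 1571 EC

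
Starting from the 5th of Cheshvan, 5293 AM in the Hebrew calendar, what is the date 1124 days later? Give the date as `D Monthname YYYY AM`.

The starting date is JDN 2280898; 2280898 + 1124 = 2282022.
JDN 2282022 corresponds to 6 Kislev 5296 AM.

6 Kislev 5296 AM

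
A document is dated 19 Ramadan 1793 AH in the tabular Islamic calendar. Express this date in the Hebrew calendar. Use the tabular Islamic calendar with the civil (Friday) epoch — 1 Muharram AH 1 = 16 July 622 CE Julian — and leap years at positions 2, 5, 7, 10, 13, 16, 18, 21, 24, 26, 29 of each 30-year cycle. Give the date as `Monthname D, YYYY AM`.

Cheshvan 18, 6122 AM

The source date corresponds to 18 November 2361 in the Gregorian calendar (JDN 2583719).
That day falls on 18 Cheshvan 6122 AM in the Hebrew calendar.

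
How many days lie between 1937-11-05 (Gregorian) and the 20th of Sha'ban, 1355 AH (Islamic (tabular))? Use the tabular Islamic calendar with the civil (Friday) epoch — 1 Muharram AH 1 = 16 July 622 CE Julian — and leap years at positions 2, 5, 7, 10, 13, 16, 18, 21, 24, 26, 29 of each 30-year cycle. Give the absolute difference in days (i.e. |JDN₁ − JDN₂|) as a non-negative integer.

JDN of the first date = 2428843.
JDN of the second date = 2428478.
|2428478 − 2428843| = 365.

365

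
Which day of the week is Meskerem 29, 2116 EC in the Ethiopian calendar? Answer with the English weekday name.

Equivalently 11 October 2123 Gregorian, JDN 2496753.
JDN 2496753 mod 7 = 0, and JDN 0 was a Monday, so this is a Monday.

Monday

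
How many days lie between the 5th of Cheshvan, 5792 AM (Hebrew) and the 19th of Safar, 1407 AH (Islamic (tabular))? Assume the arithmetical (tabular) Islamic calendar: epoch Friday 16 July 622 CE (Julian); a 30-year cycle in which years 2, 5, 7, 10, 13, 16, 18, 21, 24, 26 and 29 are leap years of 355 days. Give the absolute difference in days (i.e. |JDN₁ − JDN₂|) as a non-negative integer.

First date → JDN 2463162; second date → JDN 2446728.
The interval is |2463162 − 2446728| = 16434 days.

16434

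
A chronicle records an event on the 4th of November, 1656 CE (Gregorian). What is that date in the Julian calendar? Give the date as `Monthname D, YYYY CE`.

October 25, 1656 CE

The Julian–Gregorian offset here is 10 days (Julian trailing).
4 November 1656 Gregorian − 10 days → 25 October 1656 Julian.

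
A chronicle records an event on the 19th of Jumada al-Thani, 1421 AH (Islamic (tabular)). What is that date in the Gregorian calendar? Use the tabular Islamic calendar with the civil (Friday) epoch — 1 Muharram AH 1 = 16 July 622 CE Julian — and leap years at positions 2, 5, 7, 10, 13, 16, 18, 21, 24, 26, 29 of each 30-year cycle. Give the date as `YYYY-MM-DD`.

2000-09-19

Julian Day Number of the source date = 2451807.
Converting JDN 2451807 to the Gregorian calendar gives 19 September 2000 CE.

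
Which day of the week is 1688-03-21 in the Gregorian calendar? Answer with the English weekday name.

Sunday

2337670 ≡ 6 (mod 7); counting from Monday = 0 gives Sunday.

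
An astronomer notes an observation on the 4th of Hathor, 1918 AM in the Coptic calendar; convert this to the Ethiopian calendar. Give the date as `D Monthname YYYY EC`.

Both dates share Julian Day Number 2525277; in the Ethiopian calendar that is 4 Hidar 2194 EC.

4 Hidar 2194 EC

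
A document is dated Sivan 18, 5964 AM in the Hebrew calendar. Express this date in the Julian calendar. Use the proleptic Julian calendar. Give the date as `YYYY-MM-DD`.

2204-06-03

The source date corresponds to 18 June 2204 in the Gregorian calendar (JDN 2526223).
That day falls on 3 June 2204 CE in the Julian calendar.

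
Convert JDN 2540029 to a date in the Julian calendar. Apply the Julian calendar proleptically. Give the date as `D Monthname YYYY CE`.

JDN 2540029 is 6 April 2242 in the Gregorian calendar.
In the Julian calendar that day is 22 March 2242 CE.

22 March 2242 CE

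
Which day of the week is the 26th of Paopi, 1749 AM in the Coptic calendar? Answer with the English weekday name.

Friday

This is JDN 2463542 (5 November 2032 Gregorian).
Since JDN mod 7 = 4 (0 = Monday), the day is Friday.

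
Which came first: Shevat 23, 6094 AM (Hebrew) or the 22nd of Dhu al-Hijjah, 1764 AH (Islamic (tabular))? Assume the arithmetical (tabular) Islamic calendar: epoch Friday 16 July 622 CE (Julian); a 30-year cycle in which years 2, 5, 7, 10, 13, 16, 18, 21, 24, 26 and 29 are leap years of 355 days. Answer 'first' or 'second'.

second

First date → JDN 2573563; second date → JDN 2573534.
JDN 2573534 < JDN 2573563, so the second date is earlier.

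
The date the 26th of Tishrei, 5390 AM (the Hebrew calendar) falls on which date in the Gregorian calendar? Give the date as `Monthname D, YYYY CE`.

Julian Day Number of the source date = 2316326.
Converting JDN 2316326 to the Gregorian calendar gives 13 October 1629 CE.

October 13, 1629 CE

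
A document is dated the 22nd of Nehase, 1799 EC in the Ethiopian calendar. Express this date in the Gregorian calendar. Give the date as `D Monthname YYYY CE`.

Julian Day Number of the source date = 2381291.
Converting JDN 2381291 to the Gregorian calendar gives 27 August 1807 CE.

27 August 1807 CE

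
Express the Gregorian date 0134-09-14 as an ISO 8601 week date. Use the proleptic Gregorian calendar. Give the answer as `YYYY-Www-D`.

0134-W37-2

The weekday is Tuesday (ISO weekday 2).
That Tuesday belongs to ISO week 37 of ISO year 134.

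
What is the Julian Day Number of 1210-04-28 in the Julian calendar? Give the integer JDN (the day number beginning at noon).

In the proleptic Gregorian calendar the same day is 5 May 1210.
JDN 2299161 is 15 October 1582 CE (Gregorian); the target day is −136033 days from there, so JDN = 2163128.

2163128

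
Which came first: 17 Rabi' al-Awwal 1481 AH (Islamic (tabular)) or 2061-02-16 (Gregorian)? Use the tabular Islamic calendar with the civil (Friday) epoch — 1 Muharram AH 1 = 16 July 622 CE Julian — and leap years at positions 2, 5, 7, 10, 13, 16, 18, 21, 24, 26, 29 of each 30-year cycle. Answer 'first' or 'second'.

First date → JDN 2472978; second date → JDN 2473872.
JDN 2472978 < JDN 2473872, so the first date is earlier.

first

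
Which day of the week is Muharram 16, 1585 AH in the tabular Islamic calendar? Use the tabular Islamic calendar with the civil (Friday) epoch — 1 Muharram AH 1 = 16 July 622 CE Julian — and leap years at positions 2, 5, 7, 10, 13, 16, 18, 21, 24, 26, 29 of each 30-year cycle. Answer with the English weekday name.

In the Gregorian calendar this is 3 June 2159 (JDN 2509772).
2509772 ≡ 6 (mod 7); counting from Monday = 0 gives Sunday.

Sunday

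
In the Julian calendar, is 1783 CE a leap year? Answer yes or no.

no

1783 mod 4 = 3, so it is a common year in the Julian calendar.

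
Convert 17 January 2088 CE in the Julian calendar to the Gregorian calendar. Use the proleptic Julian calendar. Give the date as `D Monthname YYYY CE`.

For dates in this range the Gregorian date is 13 days ahead of the Julian.
17 January 2088 Julian + 13 days → 30 January 2088 Gregorian.

30 January 2088 CE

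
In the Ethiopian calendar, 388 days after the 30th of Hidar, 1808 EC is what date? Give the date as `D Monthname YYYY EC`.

23 Tahsas 1809 EC

Counting 388 days forward from JDN 2384317 reaches JDN 2384705, which is 23 Tahsas 1809 EC.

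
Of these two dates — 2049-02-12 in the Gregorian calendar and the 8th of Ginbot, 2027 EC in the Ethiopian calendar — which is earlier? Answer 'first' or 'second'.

second

Converting both to JDN: 2469485 vs 2464464; the smaller is the second.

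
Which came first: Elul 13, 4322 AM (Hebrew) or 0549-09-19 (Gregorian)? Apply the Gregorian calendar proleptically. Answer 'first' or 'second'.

Converting both to JDN: 1926568 vs 1921840; the smaller is the second.

second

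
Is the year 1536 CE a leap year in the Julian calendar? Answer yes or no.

yes

1536 mod 4 = 0, so it is a leap year in the Julian calendar.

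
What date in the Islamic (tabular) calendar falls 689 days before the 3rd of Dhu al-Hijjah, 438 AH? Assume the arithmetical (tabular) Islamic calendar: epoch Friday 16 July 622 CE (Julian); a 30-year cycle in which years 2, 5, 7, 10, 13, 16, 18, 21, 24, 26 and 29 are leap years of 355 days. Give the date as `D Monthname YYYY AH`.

The starting date is JDN 2103625; 2103625 − 689 = 2102936.
JDN 2102936 corresponds to 23 Dhu al-Hijjah 436 AH.

23 Dhu al-Hijjah 436 AH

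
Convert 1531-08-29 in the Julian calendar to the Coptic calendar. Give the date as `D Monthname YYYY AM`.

The source date corresponds to 8 September 1531 in the proleptic Gregorian calendar (JDN 2280496).
That day falls on 6 Pi Kogi Enavot 1247 AM in the Coptic calendar.

6 Pi Kogi Enavot 1247 AM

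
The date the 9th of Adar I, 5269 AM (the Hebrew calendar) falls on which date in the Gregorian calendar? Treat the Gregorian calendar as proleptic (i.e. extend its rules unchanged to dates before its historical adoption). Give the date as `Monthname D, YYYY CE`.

February 9, 1509 CE

Both dates share Julian Day Number 2272250; in the Gregorian calendar that is 9 February 1509 CE.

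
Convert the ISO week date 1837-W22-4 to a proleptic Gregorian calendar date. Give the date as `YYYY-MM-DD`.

ISO week 1 of 1837 is the week containing the first Thursday of 1837.
Week 22, day 4 (Thursday) lands on 1837-06-01.

1837-06-01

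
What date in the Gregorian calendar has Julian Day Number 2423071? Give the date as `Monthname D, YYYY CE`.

Counting from JDN 2299161 = 15 Oct 1582 gives an offset of 123910 days.

January 16, 1922 CE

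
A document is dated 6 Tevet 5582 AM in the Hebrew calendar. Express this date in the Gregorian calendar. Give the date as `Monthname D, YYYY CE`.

Julian Day Number of the source date = 2386530.
Converting JDN 2386530 to the Gregorian calendar gives 30 December 1821 CE.

December 30, 1821 CE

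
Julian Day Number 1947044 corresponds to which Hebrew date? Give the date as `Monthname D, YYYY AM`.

Elul 24, 4378 AM

JDN 1947044 is 22 September 618 in the proleptic Gregorian calendar.
In the Hebrew calendar that day is Elul 24, 4378 AM.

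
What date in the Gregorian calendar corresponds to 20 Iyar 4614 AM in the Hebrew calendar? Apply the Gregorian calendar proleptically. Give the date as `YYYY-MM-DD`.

0854-04-25

Both dates share Julian Day Number 2033092; in the Gregorian calendar that is 25 April 854 CE.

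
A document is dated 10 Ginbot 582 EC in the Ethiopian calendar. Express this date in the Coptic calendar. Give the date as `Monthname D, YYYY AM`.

Pashons 10, 306 AM

Julian Day Number of the source date = 1936680.
Converting JDN 1936680 to the Coptic calendar gives 10 Pashons 306 AM.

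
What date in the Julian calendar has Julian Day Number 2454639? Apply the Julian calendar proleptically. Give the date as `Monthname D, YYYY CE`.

The Gregorian equivalent of JDN 2454639 is 21 June 2008.
In the Julian calendar that day is June 8, 2008 CE.

June 8, 2008 CE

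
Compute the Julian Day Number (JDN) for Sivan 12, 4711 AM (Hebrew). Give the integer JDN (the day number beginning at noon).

Equivalently 25 May 951 (proleptic Gregorian).
JDN 2451545 is 1 January 2000 CE (Gregorian); the target day is −382995 days from there, so JDN = 2068550.

2068550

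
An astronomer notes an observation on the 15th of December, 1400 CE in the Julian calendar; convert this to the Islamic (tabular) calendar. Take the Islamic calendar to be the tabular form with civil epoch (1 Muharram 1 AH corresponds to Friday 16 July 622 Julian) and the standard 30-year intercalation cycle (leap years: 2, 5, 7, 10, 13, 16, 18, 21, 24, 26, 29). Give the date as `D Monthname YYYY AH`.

27 Rabi' al-Thani 803 AH

Both dates share Julian Day Number 2232757; in the tabular Islamic calendar that is 27 Rabi' al-Thani 803 AH.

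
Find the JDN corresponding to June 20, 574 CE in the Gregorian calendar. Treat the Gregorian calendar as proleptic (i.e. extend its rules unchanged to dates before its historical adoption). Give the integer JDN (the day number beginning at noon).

1930880

JDN 2451545 is 1 January 2000 CE (Gregorian); the target day is −520665 days from there, so JDN = 1930880.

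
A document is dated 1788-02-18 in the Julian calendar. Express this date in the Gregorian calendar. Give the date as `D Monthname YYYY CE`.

29 February 1788 CE

For dates in this range the Gregorian date is 11 days ahead of the Julian.
18 February 1788 Julian + 11 days → 29 February 1788 Gregorian.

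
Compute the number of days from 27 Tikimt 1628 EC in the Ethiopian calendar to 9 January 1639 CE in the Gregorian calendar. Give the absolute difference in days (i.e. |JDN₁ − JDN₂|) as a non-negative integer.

1162

First date → JDN 2318539; second date → JDN 2319701.
The interval is |2318539 − 2319701| = 1162 days.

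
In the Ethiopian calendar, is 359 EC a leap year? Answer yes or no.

359 mod 4 = 3; in the Ethiopian calendar a year is leap when year mod 4 = 3, so it is a leap year.

yes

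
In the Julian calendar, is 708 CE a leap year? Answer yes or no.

708 mod 4 = 0, so it is a leap year in the Julian calendar.

yes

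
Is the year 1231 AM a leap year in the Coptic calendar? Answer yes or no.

1231 mod 4 = 3; in the Coptic calendar a year is leap when year mod 4 = 3, so it is a leap year.

yes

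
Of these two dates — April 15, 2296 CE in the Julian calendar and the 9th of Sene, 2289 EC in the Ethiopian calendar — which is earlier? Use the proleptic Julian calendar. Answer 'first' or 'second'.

First date → JDN 2559777; second date → JDN 2560191.
JDN 2559777 < JDN 2560191, so the first date is earlier.

first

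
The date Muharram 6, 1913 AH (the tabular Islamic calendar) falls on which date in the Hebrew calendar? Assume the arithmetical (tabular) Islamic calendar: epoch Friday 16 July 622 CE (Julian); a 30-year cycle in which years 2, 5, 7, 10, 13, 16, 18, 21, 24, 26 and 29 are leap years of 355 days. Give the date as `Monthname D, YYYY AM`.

Both dates share Julian Day Number 2625994; in the Hebrew calendar that is 6 Elul 6237 AM.

Elul 6, 6237 AM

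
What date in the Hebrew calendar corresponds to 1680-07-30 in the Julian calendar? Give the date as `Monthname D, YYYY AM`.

Av 14, 5440 AM

Julian Day Number of the source date = 2334889.
Converting JDN 2334889 to the Hebrew calendar gives 14 Av 5440 AM.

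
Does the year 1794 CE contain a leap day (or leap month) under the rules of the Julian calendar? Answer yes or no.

1794 mod 4 = 2, so it is a common year in the Julian calendar.

no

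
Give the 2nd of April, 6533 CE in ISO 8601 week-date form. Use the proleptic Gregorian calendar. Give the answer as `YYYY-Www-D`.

6533-W14-4

The weekday is Thursday (ISO weekday 4).
That Thursday belongs to ISO week 14 of ISO year 6533.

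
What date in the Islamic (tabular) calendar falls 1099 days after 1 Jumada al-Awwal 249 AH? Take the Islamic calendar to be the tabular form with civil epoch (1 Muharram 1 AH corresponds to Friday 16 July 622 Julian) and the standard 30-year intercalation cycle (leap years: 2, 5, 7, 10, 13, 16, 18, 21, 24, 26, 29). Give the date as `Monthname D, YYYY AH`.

Counting 1099 days forward from JDN 2036441 reaches JDN 2037540, which is Jumada al-Thani 7, 252 AH.

Jumada al-Thani 7, 252 AH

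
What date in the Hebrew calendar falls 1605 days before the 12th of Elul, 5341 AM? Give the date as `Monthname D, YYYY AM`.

Nisan 2, 5337 AM

JDN of the 12th of Elul, 5341 AM = 2298741.
2298741 − 1605 = 2297136.
JDN 2297136 in the Hebrew calendar is Nisan 2, 5337 AM.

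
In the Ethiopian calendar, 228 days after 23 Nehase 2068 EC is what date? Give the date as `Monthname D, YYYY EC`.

JDN of 23 Nehase 2068 EC = 2479545.
2479545 + 228 = 2479773.
JDN 2479773 in the Ethiopian calendar is Miyazya 6, 2069 EC.

Miyazya 6, 2069 EC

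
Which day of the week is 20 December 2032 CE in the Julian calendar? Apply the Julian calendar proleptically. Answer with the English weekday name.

Sunday

Equivalently 2 January 2033 Gregorian, JDN 2463600.
2463600 ≡ 6 (mod 7); counting from Monday = 0 gives Sunday.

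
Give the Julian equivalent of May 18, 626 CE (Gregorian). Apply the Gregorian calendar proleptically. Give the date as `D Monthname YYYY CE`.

15 May 626 CE

For dates in this range the Gregorian date is 3 days ahead of the Julian.
18 May 626 Gregorian − 3 days → 15 May 626 Julian.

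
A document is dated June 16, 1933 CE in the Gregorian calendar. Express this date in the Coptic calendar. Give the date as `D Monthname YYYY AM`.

9 Paoni 1649 AM

Both dates share Julian Day Number 2427240; in the Coptic calendar that is 9 Paoni 1649 AM.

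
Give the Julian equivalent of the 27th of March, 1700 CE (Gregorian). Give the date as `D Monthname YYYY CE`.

16 March 1700 CE

For dates in this range the Gregorian date is 11 days ahead of the Julian.
27 March 1700 Gregorian − 11 days → 16 March 1700 Julian.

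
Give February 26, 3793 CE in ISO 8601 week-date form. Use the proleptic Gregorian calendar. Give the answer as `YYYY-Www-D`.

3793-W09-2

The weekday is Tuesday (ISO weekday 2).
That Tuesday belongs to ISO week 9 of ISO year 3793.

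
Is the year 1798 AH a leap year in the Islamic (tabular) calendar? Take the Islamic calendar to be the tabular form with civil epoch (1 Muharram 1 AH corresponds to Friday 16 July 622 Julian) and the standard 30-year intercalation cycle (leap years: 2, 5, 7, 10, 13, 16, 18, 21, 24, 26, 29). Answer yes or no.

no

Year 1798 AH is year 28 of its 30-year cycle; leap positions are 2, 5, 7, 10, 13, 16, 18, 21, 24, 26, 29, so it is a common year (354 days).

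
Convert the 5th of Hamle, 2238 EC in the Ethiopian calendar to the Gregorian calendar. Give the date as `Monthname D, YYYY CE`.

Both dates share Julian Day Number 2541589; in the Gregorian calendar that is 14 July 2246 CE.

July 14, 2246 CE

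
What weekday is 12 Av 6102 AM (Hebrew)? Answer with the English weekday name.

This is JDN 2576683 (14 August 2342 Gregorian).
JDN 2576683 mod 7 = 4, and JDN 0 was a Monday, so this is a Friday.

Friday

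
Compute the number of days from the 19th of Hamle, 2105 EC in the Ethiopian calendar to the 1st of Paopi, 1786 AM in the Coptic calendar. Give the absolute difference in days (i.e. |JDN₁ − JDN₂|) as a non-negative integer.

15994

First date → JDN 2493025; second date → JDN 2477031.
The interval is |2493025 − 2477031| = 15994 days.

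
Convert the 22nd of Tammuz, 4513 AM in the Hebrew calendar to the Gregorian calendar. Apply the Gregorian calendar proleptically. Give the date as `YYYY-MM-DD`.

Both dates share Julian Day Number 1996270; in the Gregorian calendar that is 2 July 753 CE.

0753-07-02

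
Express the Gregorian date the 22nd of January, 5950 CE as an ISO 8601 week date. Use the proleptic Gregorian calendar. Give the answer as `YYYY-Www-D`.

The weekday is Sunday (ISO weekday 7).
That Sunday belongs to ISO week 3 of ISO year 5950.

5950-W03-7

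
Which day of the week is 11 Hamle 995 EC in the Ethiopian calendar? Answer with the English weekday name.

Monday

This is JDN 2087589 (11 July 1003 Gregorian).
2087589 ≡ 0 (mod 7); counting from Monday = 0 gives Monday.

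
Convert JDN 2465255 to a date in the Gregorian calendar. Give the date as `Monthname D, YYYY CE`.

Counting from JDN 2299161 = 15 Oct 1582 gives an offset of 166094 days.

July 15, 2037 CE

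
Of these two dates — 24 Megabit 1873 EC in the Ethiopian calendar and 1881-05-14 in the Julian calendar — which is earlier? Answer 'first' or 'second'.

First date → JDN 2408172; second date → JDN 2408227.
JDN 2408172 < JDN 2408227, so the first date is earlier.

first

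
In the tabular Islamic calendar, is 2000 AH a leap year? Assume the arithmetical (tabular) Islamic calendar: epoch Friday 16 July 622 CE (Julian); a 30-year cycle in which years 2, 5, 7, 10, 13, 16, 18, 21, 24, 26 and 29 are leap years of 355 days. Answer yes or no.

Year 2000 AH is year 20 of its 30-year cycle; leap positions are 2, 5, 7, 10, 13, 16, 18, 21, 24, 26, 29, so it is a common year (354 days).

no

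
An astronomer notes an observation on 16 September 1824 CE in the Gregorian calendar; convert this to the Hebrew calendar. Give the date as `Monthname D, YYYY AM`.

Elul 23, 5584 AM

Julian Day Number of the source date = 2387521.
Converting JDN 2387521 to the Hebrew calendar gives 23 Elul 5584 AM.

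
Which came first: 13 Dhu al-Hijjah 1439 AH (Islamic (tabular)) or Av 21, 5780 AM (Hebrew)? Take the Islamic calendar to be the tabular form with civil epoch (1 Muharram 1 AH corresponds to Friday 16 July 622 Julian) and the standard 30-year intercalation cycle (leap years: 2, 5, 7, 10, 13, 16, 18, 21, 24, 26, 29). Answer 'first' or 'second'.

first

First date → JDN 2458356; second date → JDN 2459073.
JDN 2458356 < JDN 2459073, so the first date is earlier.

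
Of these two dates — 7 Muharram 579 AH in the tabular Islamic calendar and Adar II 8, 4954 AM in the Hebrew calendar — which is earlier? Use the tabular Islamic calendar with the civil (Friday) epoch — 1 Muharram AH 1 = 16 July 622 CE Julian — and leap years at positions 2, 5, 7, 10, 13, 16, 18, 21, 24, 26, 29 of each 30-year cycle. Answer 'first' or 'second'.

first

Converting both to JDN: 2153270 vs 2157227; the smaller is the first.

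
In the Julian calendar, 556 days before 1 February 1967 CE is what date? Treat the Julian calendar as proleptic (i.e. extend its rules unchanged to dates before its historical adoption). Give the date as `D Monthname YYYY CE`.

25 July 1965 CE

JDN of 1 February 1967 CE = 2439536.
2439536 − 556 = 2438980.
JDN 2438980 in the Julian calendar is 25 July 1965 CE.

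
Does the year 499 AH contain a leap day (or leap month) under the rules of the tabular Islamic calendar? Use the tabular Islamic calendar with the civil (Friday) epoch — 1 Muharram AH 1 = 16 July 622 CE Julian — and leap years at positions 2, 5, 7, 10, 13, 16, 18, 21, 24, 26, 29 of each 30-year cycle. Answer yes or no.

Year 499 AH is year 19 of its 30-year cycle; leap positions are 2, 5, 7, 10, 13, 16, 18, 21, 24, 26, 29, so it is a common year (354 days).

no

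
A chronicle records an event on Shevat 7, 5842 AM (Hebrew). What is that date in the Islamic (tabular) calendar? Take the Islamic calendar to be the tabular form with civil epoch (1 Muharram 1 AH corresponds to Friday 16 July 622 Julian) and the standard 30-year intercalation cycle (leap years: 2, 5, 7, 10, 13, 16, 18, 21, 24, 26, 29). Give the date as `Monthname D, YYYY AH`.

Jumada al-Awwal 8, 1505 AH

Julian Day Number of the source date = 2481532.
Converting JDN 2481532 to the tabular Islamic calendar gives 8 Jumada al-Awwal 1505 AH.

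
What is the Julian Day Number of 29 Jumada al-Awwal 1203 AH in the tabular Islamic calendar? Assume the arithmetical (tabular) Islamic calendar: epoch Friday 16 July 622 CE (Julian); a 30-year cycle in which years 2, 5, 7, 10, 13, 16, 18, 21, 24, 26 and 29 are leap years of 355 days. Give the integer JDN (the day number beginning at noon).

In the Gregorian calendar the same day is 25 February 1789.
JDN 2451545 is 1 January 2000 CE (Gregorian); the target day is −77010 days from there, so JDN = 2374535.

2374535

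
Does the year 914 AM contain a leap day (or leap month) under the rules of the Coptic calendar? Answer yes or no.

914 mod 4 = 2; in the Coptic calendar a year is leap when year mod 4 = 3, so it is a common year.

no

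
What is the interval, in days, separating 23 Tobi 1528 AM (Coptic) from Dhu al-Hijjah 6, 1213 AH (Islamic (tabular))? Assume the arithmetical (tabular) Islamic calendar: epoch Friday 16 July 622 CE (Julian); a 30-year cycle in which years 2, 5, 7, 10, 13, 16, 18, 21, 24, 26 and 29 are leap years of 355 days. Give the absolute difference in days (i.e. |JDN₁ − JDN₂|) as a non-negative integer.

4647

First date → JDN 2382909; second date → JDN 2378262.
The interval is |2382909 − 2378262| = 4647 days.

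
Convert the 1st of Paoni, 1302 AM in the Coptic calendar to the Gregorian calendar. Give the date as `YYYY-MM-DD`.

Both dates share Julian Day Number 2300490; in the Gregorian calendar that is 5 June 1586 CE.

1586-06-05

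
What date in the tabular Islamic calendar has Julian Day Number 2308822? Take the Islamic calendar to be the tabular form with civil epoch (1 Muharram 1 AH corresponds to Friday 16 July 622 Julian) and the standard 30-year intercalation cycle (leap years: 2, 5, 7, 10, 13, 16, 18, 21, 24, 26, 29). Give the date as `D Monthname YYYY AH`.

JDN 2308822 is 28 March 1609 in the Gregorian calendar.
In the tabular Islamic calendar that day is 21 Dhu al-Hijjah 1017 AH.

21 Dhu al-Hijjah 1017 AH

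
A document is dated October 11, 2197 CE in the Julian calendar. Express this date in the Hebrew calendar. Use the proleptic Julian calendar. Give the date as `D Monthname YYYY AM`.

14 Cheshvan 5958 AM

The source date corresponds to 25 October 2197 in the Gregorian calendar (JDN 2523796).
That day falls on 14 Cheshvan 5958 AM in the Hebrew calendar.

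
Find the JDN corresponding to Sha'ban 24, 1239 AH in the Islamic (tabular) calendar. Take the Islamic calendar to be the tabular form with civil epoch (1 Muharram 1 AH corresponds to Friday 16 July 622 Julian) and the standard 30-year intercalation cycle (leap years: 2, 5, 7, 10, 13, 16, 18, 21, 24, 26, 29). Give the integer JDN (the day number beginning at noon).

2387376

Equivalently 24 April 1824 (Gregorian).
JDN 2451545 is 1 January 2000 CE (Gregorian); the target day is −64169 days from there, so JDN = 2387376.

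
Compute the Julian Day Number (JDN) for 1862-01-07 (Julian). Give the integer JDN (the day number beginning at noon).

2401160

In the Gregorian calendar the same day is 19 January 1862.
JDN 2451545 is 1 January 2000 CE (Gregorian); the target day is −50385 days from there, so JDN = 2401160.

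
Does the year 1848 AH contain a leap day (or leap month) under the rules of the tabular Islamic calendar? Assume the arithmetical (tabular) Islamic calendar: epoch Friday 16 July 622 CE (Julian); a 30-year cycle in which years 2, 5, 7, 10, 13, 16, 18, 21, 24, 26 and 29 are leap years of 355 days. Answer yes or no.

yes

Year 1848 AH is year 18 of its 30-year cycle; leap positions are 2, 5, 7, 10, 13, 16, 18, 21, 24, 26, 29, so it is a leap year (355 days).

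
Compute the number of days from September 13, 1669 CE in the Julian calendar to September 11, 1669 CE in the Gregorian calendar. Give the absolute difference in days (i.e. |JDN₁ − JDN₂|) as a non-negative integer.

JDN of the first date = 2330916.
JDN of the second date = 2330904.
|2330904 − 2330916| = 12.

12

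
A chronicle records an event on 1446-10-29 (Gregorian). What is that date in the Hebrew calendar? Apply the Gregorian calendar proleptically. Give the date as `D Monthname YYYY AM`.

Both dates share Julian Day Number 2249502; in the Hebrew calendar that is 29 Tishrei 5207 AM.

29 Tishrei 5207 AM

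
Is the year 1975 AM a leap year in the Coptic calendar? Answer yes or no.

1975 mod 4 = 3; in the Coptic calendar a year is leap when year mod 4 = 3, so it is a leap year.

yes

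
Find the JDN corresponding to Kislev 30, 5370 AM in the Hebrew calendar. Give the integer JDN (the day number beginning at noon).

In the Gregorian calendar the same day is 26 December 1609.
JDN 2451545 is 1 January 2000 CE (Gregorian); the target day is −142450 days from there, so JDN = 2309095.

2309095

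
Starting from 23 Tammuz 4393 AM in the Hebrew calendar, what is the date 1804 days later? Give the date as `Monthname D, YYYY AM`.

The starting date is JDN 1952447; 1952447 + 1804 = 1954251.
JDN 1954251 corresponds to Sivan 26, 4398 AM.

Sivan 26, 4398 AM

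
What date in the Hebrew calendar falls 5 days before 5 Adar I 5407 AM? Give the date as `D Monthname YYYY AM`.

30 Shevat 5407 AM

The starting date is JDN 2322655; 2322655 − 5 = 2322650.
JDN 2322650 corresponds to 30 Shevat 5407 AM.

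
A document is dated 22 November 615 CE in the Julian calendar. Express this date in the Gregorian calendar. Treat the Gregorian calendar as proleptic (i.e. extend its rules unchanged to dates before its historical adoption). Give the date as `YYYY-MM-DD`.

At this point the Julian calendar is 3 days behind the Gregorian.
22 November 615 Julian + 3 days → 25 November 615 Gregorian.

0615-11-25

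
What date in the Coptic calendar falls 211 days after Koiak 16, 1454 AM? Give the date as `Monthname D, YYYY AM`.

Epip 17, 1454 AM

Counting 211 days forward from JDN 2355843 reaches JDN 2356054, which is Epip 17, 1454 AM.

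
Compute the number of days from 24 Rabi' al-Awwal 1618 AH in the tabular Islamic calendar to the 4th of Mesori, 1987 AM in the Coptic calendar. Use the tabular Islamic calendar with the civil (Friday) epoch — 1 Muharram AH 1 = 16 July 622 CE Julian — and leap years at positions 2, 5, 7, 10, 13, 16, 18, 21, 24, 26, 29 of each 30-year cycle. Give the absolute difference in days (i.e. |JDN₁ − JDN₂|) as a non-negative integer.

JDN of the first date = 2521533.
JDN of the second date = 2550749.
|2550749 − 2521533| = 29216.

29216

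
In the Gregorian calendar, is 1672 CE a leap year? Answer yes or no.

1672 is divisible by 4 and not by 100, so it is a leap year.

yes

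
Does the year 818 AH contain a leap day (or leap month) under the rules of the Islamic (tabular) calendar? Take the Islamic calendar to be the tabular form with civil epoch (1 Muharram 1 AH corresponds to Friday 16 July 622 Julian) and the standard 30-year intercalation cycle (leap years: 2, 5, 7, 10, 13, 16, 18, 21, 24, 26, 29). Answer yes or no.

Year 818 AH is year 8 of its 30-year cycle; leap positions are 2, 5, 7, 10, 13, 16, 18, 21, 24, 26, 29, so it is a common year (354 days).

no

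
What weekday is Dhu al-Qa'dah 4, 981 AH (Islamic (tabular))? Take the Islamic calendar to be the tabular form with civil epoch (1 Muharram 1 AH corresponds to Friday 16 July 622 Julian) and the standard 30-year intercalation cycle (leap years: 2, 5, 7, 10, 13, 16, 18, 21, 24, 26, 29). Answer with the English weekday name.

This is JDN 2296017 (7 March 1574 Gregorian).
JDN 2296017 mod 7 = 3, and JDN 0 was a Monday, so this is a Thursday.

Thursday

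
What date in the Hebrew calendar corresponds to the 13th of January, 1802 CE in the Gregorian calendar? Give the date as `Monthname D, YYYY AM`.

Shevat 10, 5562 AM

Julian Day Number of the source date = 2379239.
Converting JDN 2379239 to the Hebrew calendar gives 10 Shevat 5562 AM.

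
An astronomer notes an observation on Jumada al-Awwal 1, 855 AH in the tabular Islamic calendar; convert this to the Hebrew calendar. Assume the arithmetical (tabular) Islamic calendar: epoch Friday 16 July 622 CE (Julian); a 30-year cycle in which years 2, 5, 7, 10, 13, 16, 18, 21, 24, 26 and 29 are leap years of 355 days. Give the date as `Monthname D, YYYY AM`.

Tammuz 1, 5211 AM

The source date corresponds to 10 June 1451 in the proleptic Gregorian calendar (JDN 2251187).
That day falls on 1 Tammuz 5211 AM in the Hebrew calendar.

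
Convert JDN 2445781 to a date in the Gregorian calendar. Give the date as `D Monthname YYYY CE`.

Counting from JDN 2299161 = 15 Oct 1582 gives an offset of 146620 days.

21 March 1984 CE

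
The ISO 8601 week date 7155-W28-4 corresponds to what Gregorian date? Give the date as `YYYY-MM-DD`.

7155-07-14

ISO week 1 of 7155 is the week containing the first Thursday of 7155.
Week 28, day 4 (Thursday) lands on 7155-07-14.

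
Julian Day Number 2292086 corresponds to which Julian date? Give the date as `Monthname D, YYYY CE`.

May 23, 1563 CE

JDN 2292086 is 2 June 1563 in the proleptic Gregorian calendar.
In the Julian calendar that day is May 23, 1563 CE.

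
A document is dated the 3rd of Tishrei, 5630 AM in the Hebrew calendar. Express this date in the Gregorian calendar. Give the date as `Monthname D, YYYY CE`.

Both dates share Julian Day Number 2403949; in the Gregorian calendar that is 8 September 1869 CE.

September 8, 1869 CE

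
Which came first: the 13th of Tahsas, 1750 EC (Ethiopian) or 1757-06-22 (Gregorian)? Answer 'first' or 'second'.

Converting both to JDN: 2363145 vs 2362964; the smaller is the second.

second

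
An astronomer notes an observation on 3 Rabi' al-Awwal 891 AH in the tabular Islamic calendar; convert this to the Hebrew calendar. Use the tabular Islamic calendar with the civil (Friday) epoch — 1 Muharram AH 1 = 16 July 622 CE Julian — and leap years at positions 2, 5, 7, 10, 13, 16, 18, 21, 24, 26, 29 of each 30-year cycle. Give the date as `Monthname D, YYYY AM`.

Nisan 3, 5246 AM

Julian Day Number of the source date = 2263887.
Converting JDN 2263887 to the Hebrew calendar gives 3 Nisan 5246 AM.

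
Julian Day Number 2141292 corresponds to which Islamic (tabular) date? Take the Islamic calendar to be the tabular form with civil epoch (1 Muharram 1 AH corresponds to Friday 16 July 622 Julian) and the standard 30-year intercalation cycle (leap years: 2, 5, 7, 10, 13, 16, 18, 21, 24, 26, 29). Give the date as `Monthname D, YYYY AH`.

The proleptic Gregorian equivalent of JDN 2141292 is 23 July 1150.
In the tabular Islamic calendar that day is Rabi' al-Awwal 19, 545 AH.

Rabi' al-Awwal 19, 545 AH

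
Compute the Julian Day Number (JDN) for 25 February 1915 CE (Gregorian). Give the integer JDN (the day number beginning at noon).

JDN 2299161 is 15 October 1582 CE (Gregorian); the target day is +121393 days from there, so JDN = 2420554.

2420554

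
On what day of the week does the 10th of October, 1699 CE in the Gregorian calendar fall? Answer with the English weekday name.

Saturday

2341890 ≡ 5 (mod 7); counting from Monday = 0 gives Saturday.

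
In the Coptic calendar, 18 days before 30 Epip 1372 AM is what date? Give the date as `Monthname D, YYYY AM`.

JDN of 30 Epip 1372 AM = 2326117.
2326117 − 18 = 2326099.
JDN 2326099 in the Coptic calendar is Epip 12, 1372 AM.

Epip 12, 1372 AM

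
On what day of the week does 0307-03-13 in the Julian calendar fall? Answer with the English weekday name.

Thursday

This is JDN 1833261 (14 March 307 Gregorian).
1833261 ≡ 3 (mod 7); counting from Monday = 0 gives Thursday.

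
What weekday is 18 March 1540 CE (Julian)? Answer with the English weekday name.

Thursday

This is JDN 2283620 (28 March 1540 Gregorian).
2283620 ≡ 3 (mod 7); counting from Monday = 0 gives Thursday.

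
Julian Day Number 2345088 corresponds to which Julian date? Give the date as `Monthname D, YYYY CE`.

JDN 2345088 is 13 July 1708 in the Gregorian calendar.
In the Julian calendar that day is July 2, 1708 CE.

July 2, 1708 CE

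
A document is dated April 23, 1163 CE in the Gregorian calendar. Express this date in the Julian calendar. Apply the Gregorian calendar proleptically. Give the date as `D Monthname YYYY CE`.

For dates in this range the Gregorian date is 7 days ahead of the Julian.
23 April 1163 Gregorian − 7 days → 16 April 1163 Julian.

16 April 1163 CE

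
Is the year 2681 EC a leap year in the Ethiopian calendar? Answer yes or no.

no

2681 mod 4 = 1; in the Ethiopian calendar a year is leap when year mod 4 = 3, so it is a common year.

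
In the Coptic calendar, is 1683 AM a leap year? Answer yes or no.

1683 mod 4 = 3; in the Coptic calendar a year is leap when year mod 4 = 3, so it is a leap year.

yes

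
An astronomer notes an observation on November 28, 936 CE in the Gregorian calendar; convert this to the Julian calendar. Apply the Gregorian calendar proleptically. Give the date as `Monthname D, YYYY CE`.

The Julian–Gregorian offset here is 5 days (Julian trailing).
28 November 936 Gregorian − 5 days → 23 November 936 Julian.

November 23, 936 CE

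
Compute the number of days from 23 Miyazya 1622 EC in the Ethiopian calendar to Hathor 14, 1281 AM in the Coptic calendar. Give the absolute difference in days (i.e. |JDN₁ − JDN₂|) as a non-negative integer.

23900

First date → JDN 2316523; second date → JDN 2292623.
The interval is |2316523 − 2292623| = 23900 days.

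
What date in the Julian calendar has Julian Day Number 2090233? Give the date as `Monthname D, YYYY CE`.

September 30, 1010 CE

JDN 2090233 is 6 October 1010 in the proleptic Gregorian calendar.
In the Julian calendar that day is September 30, 1010 CE.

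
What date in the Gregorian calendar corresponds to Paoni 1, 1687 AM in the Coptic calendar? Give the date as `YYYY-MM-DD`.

1971-06-08

Both dates share Julian Day Number 2441111; in the Gregorian calendar that is 8 June 1971 CE.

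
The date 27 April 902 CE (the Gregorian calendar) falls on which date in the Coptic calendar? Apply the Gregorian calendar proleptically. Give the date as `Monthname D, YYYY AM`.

Parmouti 27, 618 AM

Both dates share Julian Day Number 2050625; in the Coptic calendar that is 27 Parmouti 618 AM.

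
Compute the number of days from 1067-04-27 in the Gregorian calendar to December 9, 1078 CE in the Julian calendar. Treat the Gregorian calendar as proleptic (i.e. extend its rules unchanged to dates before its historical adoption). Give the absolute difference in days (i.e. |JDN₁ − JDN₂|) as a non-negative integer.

4250

JDN of the first date = 2110890.
JDN of the second date = 2115140.
|2115140 − 2110890| = 4250.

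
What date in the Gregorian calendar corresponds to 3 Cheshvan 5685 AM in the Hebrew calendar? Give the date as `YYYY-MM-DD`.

1924-10-31

Julian Day Number of the source date = 2424090.
Converting JDN 2424090 to the Gregorian calendar gives 31 October 1924 CE.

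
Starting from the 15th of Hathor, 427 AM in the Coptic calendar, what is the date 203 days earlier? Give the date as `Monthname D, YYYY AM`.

Parmouti 27, 426 AM

JDN of the 15th of Hathor, 427 AM = 1980700.
1980700 − 203 = 1980497.
JDN 1980497 in the Coptic calendar is Parmouti 27, 426 AM.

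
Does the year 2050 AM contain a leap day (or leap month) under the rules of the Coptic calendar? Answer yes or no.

no

2050 mod 4 = 2; in the Coptic calendar a year is leap when year mod 4 = 3, so it is a common year.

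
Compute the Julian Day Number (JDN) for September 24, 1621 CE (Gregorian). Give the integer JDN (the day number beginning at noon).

JDN 2451545 is 1 January 2000 CE (Gregorian); the target day is −138160 days from there, so JDN = 2313385.

2313385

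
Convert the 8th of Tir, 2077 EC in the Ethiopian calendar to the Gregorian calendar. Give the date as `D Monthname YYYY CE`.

Julian Day Number of the source date = 2482607.
Converting JDN 2482607 to the Gregorian calendar gives 16 January 2085 CE.

16 January 2085 CE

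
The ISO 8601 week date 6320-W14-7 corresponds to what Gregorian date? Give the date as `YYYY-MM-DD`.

ISO week 1 of 6320 is the week containing the first Thursday of 6320.
Week 14, day 7 (Sunday) lands on 6320-04-04.

6320-04-04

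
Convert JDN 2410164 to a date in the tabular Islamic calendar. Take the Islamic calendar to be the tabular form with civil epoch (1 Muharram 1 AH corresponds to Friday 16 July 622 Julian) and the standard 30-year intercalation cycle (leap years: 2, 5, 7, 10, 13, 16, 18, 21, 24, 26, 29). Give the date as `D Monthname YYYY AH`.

15 Dhu al-Hijjah 1303 AH

The Gregorian equivalent of JDN 2410164 is 14 September 1886.
In the tabular Islamic calendar that day is 15 Dhu al-Hijjah 1303 AH.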